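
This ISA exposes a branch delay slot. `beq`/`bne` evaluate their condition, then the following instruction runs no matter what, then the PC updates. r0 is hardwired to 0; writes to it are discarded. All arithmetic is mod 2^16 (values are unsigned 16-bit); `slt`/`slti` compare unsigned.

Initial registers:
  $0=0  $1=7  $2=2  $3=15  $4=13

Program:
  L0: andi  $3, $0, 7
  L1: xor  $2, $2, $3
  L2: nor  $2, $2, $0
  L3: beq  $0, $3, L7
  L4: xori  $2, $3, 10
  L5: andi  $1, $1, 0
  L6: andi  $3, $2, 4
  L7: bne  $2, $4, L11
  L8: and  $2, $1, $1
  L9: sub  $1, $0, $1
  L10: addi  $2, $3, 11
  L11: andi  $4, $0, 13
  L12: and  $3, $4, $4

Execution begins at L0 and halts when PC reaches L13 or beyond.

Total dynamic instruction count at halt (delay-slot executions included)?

9

  step pc=0: andi  $3, $0, 7  regs=(0,7,2,0,13)
  step pc=1: xor  $2, $2, $3  regs=(0,7,2,0,13)
  step pc=2: nor  $2, $2, $0  regs=(0,7,65533,0,13)
  step pc=3: beq  $0, $3, L7  cond=T  regs=(0,7,65533,0,13)
  step pc=4: xori  $2, $3, 10  regs=(0,7,10,0,13)
  step pc=7: bne  $2, $4, L11  cond=T  regs=(0,7,10,0,13)
  step pc=8: and  $2, $1, $1  regs=(0,7,7,0,13)
  step pc=11: andi  $4, $0, 13  regs=(0,7,7,0,0)
  step pc=12: and  $3, $4, $4  regs=(0,7,7,0,0)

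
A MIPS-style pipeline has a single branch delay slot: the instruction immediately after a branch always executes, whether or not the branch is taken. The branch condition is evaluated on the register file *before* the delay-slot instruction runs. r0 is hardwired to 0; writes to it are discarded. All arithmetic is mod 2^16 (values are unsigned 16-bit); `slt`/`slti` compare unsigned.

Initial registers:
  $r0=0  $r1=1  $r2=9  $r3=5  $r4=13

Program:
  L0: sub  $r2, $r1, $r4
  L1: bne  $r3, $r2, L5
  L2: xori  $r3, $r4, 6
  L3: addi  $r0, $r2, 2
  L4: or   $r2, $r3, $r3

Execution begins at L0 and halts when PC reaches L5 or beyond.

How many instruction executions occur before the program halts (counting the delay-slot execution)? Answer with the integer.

3

[0] sub  $r2, $r1, $r4  →  {$r0:0, $r1:1, $r2:65524, $r3:5, $r4:13}
[1] bne  $r3, $r2, L5  →  {$r0:0, $r1:1, $r2:65524, $r3:5, $r4:13}  ⟨branch taken⟩
[2] xori  $r3, $r4, 6  →  {$r0:0, $r1:1, $r2:65524, $r3:11, $r4:13}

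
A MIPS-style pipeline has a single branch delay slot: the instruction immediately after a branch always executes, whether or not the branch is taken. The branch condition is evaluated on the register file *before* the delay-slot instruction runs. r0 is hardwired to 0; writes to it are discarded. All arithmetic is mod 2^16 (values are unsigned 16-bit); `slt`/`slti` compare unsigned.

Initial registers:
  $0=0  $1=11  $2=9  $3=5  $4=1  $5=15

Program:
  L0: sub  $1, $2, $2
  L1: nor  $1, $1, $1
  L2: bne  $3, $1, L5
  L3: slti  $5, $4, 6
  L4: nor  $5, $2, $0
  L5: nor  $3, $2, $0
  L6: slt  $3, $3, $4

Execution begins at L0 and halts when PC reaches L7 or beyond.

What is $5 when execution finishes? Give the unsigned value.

[0] sub  $1, $2, $2  →  {$0:0, $1:0, $2:9, $3:5, $4:1, $5:15}
[1] nor  $1, $1, $1  →  {$0:0, $1:65535, $2:9, $3:5, $4:1, $5:15}
[2] bne  $3, $1, L5  →  {$0:0, $1:65535, $2:9, $3:5, $4:1, $5:15}  ⟨branch taken⟩
[3] slti  $5, $4, 6  →  {$0:0, $1:65535, $2:9, $3:5, $4:1, $5:1}
[5] nor  $3, $2, $0  →  {$0:0, $1:65535, $2:9, $3:65526, $4:1, $5:1}
[6] slt  $3, $3, $4  →  {$0:0, $1:65535, $2:9, $3:0, $4:1, $5:1}

1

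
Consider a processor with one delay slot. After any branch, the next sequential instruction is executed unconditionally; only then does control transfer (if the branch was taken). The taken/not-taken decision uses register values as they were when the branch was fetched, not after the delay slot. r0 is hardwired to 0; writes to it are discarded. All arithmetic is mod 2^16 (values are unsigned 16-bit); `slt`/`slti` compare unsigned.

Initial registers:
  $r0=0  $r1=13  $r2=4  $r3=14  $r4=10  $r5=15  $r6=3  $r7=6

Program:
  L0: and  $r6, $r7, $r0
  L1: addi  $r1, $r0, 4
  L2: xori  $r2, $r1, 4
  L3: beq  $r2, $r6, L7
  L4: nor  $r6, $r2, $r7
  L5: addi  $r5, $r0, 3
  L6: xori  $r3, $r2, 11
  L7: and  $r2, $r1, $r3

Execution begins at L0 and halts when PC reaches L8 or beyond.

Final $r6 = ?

[0] and  $r6, $r7, $r0  →  {$r0:0, $r1:13, $r2:4, $r3:14, $r4:10, $r5:15, $r6:0, $r7:6}
[1] addi  $r1, $r0, 4  →  {$r0:0, $r1:4, $r2:4, $r3:14, $r4:10, $r5:15, $r6:0, $r7:6}
[2] xori  $r2, $r1, 4  →  {$r0:0, $r1:4, $r2:0, $r3:14, $r4:10, $r5:15, $r6:0, $r7:6}
[3] beq  $r2, $r6, L7  →  {$r0:0, $r1:4, $r2:0, $r3:14, $r4:10, $r5:15, $r6:0, $r7:6}  ⟨branch taken⟩
[4] nor  $r6, $r2, $r7  →  {$r0:0, $r1:4, $r2:0, $r3:14, $r4:10, $r5:15, $r6:65529, $r7:6}
[7] and  $r2, $r1, $r3  →  {$r0:0, $r1:4, $r2:4, $r3:14, $r4:10, $r5:15, $r6:65529, $r7:6}

65529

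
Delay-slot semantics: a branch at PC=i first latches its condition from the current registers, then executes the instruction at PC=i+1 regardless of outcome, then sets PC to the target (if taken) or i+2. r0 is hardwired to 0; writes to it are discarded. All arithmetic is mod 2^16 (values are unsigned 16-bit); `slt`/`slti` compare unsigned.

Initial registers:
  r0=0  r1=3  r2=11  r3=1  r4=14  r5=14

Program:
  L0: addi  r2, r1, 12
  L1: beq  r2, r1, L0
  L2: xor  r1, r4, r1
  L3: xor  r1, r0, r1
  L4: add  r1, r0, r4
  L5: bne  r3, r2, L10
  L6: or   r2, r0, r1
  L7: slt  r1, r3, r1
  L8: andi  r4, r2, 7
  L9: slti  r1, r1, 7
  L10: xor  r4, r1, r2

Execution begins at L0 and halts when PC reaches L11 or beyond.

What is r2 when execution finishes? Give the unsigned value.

#0 addi  r2, r1, 12 ; 0/3/15/1/14/14
#1 beq  r2, r1, L0 ; 0/3/15/1/14/14 ; →fallthru
#2 xor  r1, r4, r1 ; 0/13/15/1/14/14
#3 xor  r1, r0, r1 ; 0/13/15/1/14/14
#4 add  r1, r0, r4 ; 0/14/15/1/14/14
#5 bne  r3, r2, L10 ; 0/14/15/1/14/14 ; →target
#6 or   r2, r0, r1 ; 0/14/14/1/14/14
#10 xor  r4, r1, r2 ; 0/14/14/1/0/14

14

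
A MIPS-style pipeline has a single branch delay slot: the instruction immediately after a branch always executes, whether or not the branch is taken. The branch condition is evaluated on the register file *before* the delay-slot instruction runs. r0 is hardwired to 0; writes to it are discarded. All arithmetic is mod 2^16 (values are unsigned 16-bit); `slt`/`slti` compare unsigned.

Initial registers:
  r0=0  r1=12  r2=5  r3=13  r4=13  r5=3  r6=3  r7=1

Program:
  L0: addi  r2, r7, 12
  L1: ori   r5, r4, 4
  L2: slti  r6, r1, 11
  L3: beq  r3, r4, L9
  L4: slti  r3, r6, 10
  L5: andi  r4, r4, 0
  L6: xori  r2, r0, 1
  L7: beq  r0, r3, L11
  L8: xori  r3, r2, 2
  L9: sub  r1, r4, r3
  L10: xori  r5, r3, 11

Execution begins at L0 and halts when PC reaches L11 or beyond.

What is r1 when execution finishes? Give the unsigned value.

12

#0 addi  r2, r7, 12 ; 0/12/13/13/13/3/3/1
#1 ori   r5, r4, 4 ; 0/12/13/13/13/13/3/1
#2 slti  r6, r1, 11 ; 0/12/13/13/13/13/0/1
#3 beq  r3, r4, L9 ; 0/12/13/13/13/13/0/1 ; →target
#4 slti  r3, r6, 10 ; 0/12/13/1/13/13/0/1
#9 sub  r1, r4, r3 ; 0/12/13/1/13/13/0/1
#10 xori  r5, r3, 11 ; 0/12/13/1/13/10/0/1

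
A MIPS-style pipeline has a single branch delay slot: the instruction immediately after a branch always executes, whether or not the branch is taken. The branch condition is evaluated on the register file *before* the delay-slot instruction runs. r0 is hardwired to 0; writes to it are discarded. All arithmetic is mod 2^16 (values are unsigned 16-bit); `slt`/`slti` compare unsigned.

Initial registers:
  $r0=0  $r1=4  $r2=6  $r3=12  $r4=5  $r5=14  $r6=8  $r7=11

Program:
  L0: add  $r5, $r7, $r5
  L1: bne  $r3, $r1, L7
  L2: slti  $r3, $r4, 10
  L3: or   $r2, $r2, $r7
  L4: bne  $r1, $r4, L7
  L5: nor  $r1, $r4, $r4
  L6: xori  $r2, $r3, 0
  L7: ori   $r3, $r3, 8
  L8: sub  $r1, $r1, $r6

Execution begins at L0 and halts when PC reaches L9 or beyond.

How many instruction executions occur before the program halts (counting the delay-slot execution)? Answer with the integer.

5

PC=0  add  $r5, $r7, $r5     | $r0=0 $r1=4 $r2=6 $r3=12 $r4=5 $r5=25 $r6=8 $r7=11
PC=1  bne  $r3, $r1, L7      | $r0=0 $r1=4 $r2=6 $r3=12 $r4=5 $r5=25 $r6=8 $r7=11  [TAKEN]
PC=2  slti  $r3, $r4, 10     | $r0=0 $r1=4 $r2=6 $r3=1 $r4=5 $r5=25 $r6=8 $r7=11
PC=7  ori   $r3, $r3, 8      | $r0=0 $r1=4 $r2=6 $r3=9 $r4=5 $r5=25 $r6=8 $r7=11
PC=8  sub  $r1, $r1, $r6     | $r0=0 $r1=65532 $r2=6 $r3=9 $r4=5 $r5=25 $r6=8 $r7=11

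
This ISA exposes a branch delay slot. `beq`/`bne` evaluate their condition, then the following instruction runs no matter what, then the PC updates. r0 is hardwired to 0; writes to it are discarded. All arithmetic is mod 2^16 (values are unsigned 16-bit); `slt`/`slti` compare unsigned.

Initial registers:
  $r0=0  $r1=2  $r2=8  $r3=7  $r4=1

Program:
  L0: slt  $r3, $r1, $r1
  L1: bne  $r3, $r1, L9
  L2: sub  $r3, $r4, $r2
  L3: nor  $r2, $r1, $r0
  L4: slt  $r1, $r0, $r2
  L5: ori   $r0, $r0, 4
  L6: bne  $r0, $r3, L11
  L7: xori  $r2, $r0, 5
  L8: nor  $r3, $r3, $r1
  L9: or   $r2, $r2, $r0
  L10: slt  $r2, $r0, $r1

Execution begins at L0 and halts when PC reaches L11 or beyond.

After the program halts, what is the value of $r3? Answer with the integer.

#0 slt  $r3, $r1, $r1 ; 0/2/8/0/1
#1 bne  $r3, $r1, L9 ; 0/2/8/0/1 ; →target
#2 sub  $r3, $r4, $r2 ; 0/2/8/65529/1
#9 or   $r2, $r2, $r0 ; 0/2/8/65529/1
#10 slt  $r2, $r0, $r1 ; 0/2/1/65529/1

65529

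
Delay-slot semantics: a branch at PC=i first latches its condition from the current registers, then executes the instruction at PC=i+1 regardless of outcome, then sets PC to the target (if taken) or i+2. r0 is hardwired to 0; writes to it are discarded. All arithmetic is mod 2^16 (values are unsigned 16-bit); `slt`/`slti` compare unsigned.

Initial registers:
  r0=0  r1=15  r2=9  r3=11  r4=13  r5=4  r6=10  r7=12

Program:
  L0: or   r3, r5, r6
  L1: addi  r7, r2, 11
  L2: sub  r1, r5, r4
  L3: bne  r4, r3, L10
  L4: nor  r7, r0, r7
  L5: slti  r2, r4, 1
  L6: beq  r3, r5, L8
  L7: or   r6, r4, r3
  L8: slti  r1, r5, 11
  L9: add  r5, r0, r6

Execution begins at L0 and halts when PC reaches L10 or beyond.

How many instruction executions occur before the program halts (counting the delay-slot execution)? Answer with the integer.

5

[0] or   r3, r5, r6  →  {r0:0, r1:15, r2:9, r3:14, r4:13, r5:4, r6:10, r7:12}
[1] addi  r7, r2, 11  →  {r0:0, r1:15, r2:9, r3:14, r4:13, r5:4, r6:10, r7:20}
[2] sub  r1, r5, r4  →  {r0:0, r1:65527, r2:9, r3:14, r4:13, r5:4, r6:10, r7:20}
[3] bne  r4, r3, L10  →  {r0:0, r1:65527, r2:9, r3:14, r4:13, r5:4, r6:10, r7:20}  ⟨branch taken⟩
[4] nor  r7, r0, r7  →  {r0:0, r1:65527, r2:9, r3:14, r4:13, r5:4, r6:10, r7:65515}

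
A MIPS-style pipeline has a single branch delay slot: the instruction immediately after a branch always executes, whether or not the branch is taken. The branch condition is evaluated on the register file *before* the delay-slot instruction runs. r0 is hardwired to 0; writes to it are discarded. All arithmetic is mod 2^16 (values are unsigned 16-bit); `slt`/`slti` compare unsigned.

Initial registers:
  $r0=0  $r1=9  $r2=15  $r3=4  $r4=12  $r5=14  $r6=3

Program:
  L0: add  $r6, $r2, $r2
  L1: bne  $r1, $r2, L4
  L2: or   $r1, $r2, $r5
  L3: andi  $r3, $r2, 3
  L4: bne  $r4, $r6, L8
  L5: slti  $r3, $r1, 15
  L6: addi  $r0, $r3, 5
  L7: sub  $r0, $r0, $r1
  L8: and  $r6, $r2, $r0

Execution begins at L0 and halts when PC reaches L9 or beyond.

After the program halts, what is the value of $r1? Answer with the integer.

#0 add  $r6, $r2, $r2 ; 0/9/15/4/12/14/30
#1 bne  $r1, $r2, L4 ; 0/9/15/4/12/14/30 ; →target
#2 or   $r1, $r2, $r5 ; 0/15/15/4/12/14/30
#4 bne  $r4, $r6, L8 ; 0/15/15/4/12/14/30 ; →target
#5 slti  $r3, $r1, 15 ; 0/15/15/0/12/14/30
#8 and  $r6, $r2, $r0 ; 0/15/15/0/12/14/0

15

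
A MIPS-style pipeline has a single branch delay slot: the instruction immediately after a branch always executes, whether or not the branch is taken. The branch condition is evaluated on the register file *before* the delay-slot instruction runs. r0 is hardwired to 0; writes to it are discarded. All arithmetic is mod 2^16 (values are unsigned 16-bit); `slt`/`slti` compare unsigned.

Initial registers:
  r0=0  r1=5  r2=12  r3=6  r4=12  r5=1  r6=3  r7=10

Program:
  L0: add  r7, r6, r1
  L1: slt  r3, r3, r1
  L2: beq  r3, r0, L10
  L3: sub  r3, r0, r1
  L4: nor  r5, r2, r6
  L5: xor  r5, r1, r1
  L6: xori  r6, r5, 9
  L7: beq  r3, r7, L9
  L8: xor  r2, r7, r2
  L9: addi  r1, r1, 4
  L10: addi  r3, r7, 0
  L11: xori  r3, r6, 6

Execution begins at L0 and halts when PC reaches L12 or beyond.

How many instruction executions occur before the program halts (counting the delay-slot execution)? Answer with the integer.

PC=0  add  r7, r6, r1        | r0=0 r1=5 r2=12 r3=6 r4=12 r5=1 r6=3 r7=8
PC=1  slt  r3, r3, r1        | r0=0 r1=5 r2=12 r3=0 r4=12 r5=1 r6=3 r7=8
PC=2  beq  r3, r0, L10       | r0=0 r1=5 r2=12 r3=0 r4=12 r5=1 r6=3 r7=8  [TAKEN]
PC=3  sub  r3, r0, r1        | r0=0 r1=5 r2=12 r3=65531 r4=12 r5=1 r6=3 r7=8
PC=10 addi  r3, r7, 0        | r0=0 r1=5 r2=12 r3=8 r4=12 r5=1 r6=3 r7=8
PC=11 xori  r3, r6, 6        | r0=0 r1=5 r2=12 r3=5 r4=12 r5=1 r6=3 r7=8

6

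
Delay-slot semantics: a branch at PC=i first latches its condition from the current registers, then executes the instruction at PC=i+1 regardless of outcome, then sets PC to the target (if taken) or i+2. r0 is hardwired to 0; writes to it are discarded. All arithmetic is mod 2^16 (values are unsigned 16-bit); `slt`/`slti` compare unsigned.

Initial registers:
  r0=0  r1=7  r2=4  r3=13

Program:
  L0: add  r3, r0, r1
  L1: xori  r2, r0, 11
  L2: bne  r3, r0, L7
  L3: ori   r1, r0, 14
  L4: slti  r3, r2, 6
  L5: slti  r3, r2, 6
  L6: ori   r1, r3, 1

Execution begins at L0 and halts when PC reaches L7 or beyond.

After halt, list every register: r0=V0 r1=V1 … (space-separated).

r0=0 r1=14 r2=11 r3=7

[0] add  r3, r0, r1  →  {r0:0, r1:7, r2:4, r3:7}
[1] xori  r2, r0, 11  →  {r0:0, r1:7, r2:11, r3:7}
[2] bne  r3, r0, L7  →  {r0:0, r1:7, r2:11, r3:7}  ⟨branch taken⟩
[3] ori   r1, r0, 14  →  {r0:0, r1:14, r2:11, r3:7}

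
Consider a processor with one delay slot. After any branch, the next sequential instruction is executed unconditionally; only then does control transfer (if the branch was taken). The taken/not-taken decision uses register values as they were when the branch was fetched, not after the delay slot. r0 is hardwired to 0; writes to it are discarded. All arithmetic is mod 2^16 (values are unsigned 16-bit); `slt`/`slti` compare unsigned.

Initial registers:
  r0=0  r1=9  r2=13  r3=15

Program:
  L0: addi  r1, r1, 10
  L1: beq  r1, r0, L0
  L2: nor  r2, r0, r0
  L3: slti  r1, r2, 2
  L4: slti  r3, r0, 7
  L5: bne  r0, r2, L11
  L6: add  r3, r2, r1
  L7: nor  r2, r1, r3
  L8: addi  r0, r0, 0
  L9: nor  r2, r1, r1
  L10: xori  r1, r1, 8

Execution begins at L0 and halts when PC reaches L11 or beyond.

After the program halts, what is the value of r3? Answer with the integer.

PC=0  addi  r1, r1, 10       | r0=0 r1=19 r2=13 r3=15
PC=1  beq  r1, r0, L0        | r0=0 r1=19 r2=13 r3=15  [not taken]
PC=2  nor  r2, r0, r0        | r0=0 r1=19 r2=65535 r3=15
PC=3  slti  r1, r2, 2        | r0=0 r1=0 r2=65535 r3=15
PC=4  slti  r3, r0, 7        | r0=0 r1=0 r2=65535 r3=1
PC=5  bne  r0, r2, L11       | r0=0 r1=0 r2=65535 r3=1  [TAKEN]
PC=6  add  r3, r2, r1        | r0=0 r1=0 r2=65535 r3=65535

65535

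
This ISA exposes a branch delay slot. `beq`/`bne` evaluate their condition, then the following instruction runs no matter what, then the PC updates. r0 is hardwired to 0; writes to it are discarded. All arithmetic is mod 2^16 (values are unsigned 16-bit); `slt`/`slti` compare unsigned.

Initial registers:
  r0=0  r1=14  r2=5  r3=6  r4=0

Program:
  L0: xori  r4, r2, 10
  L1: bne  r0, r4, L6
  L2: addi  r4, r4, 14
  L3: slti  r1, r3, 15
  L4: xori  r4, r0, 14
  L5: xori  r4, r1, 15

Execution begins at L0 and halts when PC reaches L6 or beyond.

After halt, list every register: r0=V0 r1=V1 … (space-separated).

r0=0 r1=14 r2=5 r3=6 r4=29

#0 xori  r4, r2, 10 ; 0/14/5/6/15
#1 bne  r0, r4, L6 ; 0/14/5/6/15 ; →target
#2 addi  r4, r4, 14 ; 0/14/5/6/29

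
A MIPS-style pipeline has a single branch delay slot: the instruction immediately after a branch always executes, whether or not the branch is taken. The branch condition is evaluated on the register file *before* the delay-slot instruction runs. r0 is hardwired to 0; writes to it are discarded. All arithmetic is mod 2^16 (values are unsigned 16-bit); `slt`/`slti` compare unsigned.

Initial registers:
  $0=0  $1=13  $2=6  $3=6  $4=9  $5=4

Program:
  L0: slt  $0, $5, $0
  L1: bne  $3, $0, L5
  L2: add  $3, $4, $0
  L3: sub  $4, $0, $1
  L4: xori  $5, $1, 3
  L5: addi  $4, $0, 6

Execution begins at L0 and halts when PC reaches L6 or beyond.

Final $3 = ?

9

#0 slt  $0, $5, $0 ; 0/13/6/6/9/4
#1 bne  $3, $0, L5 ; 0/13/6/6/9/4 ; →target
#2 add  $3, $4, $0 ; 0/13/6/9/9/4
#5 addi  $4, $0, 6 ; 0/13/6/9/6/4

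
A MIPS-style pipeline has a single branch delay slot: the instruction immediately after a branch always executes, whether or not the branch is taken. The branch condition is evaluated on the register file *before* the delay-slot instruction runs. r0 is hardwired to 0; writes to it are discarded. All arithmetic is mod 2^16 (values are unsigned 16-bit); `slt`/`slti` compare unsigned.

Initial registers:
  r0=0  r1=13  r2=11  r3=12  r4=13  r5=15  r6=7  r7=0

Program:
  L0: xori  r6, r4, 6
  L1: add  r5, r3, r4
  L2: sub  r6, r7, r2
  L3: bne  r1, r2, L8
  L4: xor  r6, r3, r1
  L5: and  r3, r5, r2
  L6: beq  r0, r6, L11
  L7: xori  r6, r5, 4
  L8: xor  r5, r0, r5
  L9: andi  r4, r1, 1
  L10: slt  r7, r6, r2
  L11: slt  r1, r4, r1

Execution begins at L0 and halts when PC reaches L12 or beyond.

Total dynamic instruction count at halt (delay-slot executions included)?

PC=0  xori  r6, r4, 6        | r0=0 r1=13 r2=11 r3=12 r4=13 r5=15 r6=11 r7=0
PC=1  add  r5, r3, r4        | r0=0 r1=13 r2=11 r3=12 r4=13 r5=25 r6=11 r7=0
PC=2  sub  r6, r7, r2        | r0=0 r1=13 r2=11 r3=12 r4=13 r5=25 r6=65525 r7=0
PC=3  bne  r1, r2, L8        | r0=0 r1=13 r2=11 r3=12 r4=13 r5=25 r6=65525 r7=0  [TAKEN]
PC=4  xor  r6, r3, r1        | r0=0 r1=13 r2=11 r3=12 r4=13 r5=25 r6=1 r7=0
PC=8  xor  r5, r0, r5        | r0=0 r1=13 r2=11 r3=12 r4=13 r5=25 r6=1 r7=0
PC=9  andi  r4, r1, 1        | r0=0 r1=13 r2=11 r3=12 r4=1 r5=25 r6=1 r7=0
PC=10 slt  r7, r6, r2        | r0=0 r1=13 r2=11 r3=12 r4=1 r5=25 r6=1 r7=1
PC=11 slt  r1, r4, r1        | r0=0 r1=1 r2=11 r3=12 r4=1 r5=25 r6=1 r7=1

9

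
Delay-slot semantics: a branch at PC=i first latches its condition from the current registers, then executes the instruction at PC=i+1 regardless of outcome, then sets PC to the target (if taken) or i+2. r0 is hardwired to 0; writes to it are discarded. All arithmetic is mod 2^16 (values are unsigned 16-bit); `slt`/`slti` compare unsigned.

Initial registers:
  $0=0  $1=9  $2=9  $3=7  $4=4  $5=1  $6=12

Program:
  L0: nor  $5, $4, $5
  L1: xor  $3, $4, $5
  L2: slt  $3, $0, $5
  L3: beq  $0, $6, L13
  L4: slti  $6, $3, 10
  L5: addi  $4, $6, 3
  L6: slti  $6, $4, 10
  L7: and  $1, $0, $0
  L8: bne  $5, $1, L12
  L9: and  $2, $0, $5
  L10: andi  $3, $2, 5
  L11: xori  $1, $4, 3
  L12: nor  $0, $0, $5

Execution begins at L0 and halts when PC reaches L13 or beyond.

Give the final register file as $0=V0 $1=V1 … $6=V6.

$0=0 $1=0 $2=0 $3=1 $4=4 $5=65530 $6=1

[0] nor  $5, $4, $5  →  {$0:0, $1:9, $2:9, $3:7, $4:4, $5:65530, $6:12}
[1] xor  $3, $4, $5  →  {$0:0, $1:9, $2:9, $3:65534, $4:4, $5:65530, $6:12}
[2] slt  $3, $0, $5  →  {$0:0, $1:9, $2:9, $3:1, $4:4, $5:65530, $6:12}
[3] beq  $0, $6, L13  →  {$0:0, $1:9, $2:9, $3:1, $4:4, $5:65530, $6:12}  ⟨branch fallthrough⟩
[4] slti  $6, $3, 10  →  {$0:0, $1:9, $2:9, $3:1, $4:4, $5:65530, $6:1}
[5] addi  $4, $6, 3  →  {$0:0, $1:9, $2:9, $3:1, $4:4, $5:65530, $6:1}
[6] slti  $6, $4, 10  →  {$0:0, $1:9, $2:9, $3:1, $4:4, $5:65530, $6:1}
[7] and  $1, $0, $0  →  {$0:0, $1:0, $2:9, $3:1, $4:4, $5:65530, $6:1}
[8] bne  $5, $1, L12  →  {$0:0, $1:0, $2:9, $3:1, $4:4, $5:65530, $6:1}  ⟨branch taken⟩
[9] and  $2, $0, $5  →  {$0:0, $1:0, $2:0, $3:1, $4:4, $5:65530, $6:1}
[12] nor  $0, $0, $5  →  {$0:0, $1:0, $2:0, $3:1, $4:4, $5:65530, $6:1}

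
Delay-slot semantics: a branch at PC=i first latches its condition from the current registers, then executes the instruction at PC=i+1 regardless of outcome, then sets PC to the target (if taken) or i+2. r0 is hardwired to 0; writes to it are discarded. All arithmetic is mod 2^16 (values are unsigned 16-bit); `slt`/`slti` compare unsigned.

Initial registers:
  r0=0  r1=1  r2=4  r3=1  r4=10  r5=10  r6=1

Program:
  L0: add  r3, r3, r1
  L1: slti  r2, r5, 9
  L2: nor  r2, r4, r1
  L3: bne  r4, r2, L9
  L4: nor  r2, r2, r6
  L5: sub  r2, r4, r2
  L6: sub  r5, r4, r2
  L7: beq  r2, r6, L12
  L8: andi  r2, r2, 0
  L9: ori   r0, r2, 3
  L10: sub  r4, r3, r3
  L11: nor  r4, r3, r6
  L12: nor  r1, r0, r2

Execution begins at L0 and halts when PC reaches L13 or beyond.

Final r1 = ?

65525

PC=0  add  r3, r3, r1        | r0=0 r1=1 r2=4 r3=2 r4=10 r5=10 r6=1
PC=1  slti  r2, r5, 9        | r0=0 r1=1 r2=0 r3=2 r4=10 r5=10 r6=1
PC=2  nor  r2, r4, r1        | r0=0 r1=1 r2=65524 r3=2 r4=10 r5=10 r6=1
PC=3  bne  r4, r2, L9        | r0=0 r1=1 r2=65524 r3=2 r4=10 r5=10 r6=1  [TAKEN]
PC=4  nor  r2, r2, r6        | r0=0 r1=1 r2=10 r3=2 r4=10 r5=10 r6=1
PC=9  ori   r0, r2, 3        | r0=0 r1=1 r2=10 r3=2 r4=10 r5=10 r6=1
PC=10 sub  r4, r3, r3        | r0=0 r1=1 r2=10 r3=2 r4=0 r5=10 r6=1
PC=11 nor  r4, r3, r6        | r0=0 r1=1 r2=10 r3=2 r4=65532 r5=10 r6=1
PC=12 nor  r1, r0, r2        | r0=0 r1=65525 r2=10 r3=2 r4=65532 r5=10 r6=1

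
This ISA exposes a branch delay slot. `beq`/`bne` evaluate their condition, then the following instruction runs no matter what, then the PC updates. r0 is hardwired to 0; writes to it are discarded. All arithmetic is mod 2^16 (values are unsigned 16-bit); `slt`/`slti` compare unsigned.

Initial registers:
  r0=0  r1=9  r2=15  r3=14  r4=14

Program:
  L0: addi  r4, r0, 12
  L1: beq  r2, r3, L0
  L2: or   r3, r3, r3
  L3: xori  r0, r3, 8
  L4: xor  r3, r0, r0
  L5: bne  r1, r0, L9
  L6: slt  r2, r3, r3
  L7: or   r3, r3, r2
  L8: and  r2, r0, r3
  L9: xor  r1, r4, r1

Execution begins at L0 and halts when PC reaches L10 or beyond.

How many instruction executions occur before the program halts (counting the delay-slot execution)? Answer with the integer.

  step pc=0: addi  r4, r0, 12  regs=(0,9,15,14,12)
  step pc=1: beq  r2, r3, L0  cond=F  regs=(0,9,15,14,12)
  step pc=2: or   r3, r3, r3  regs=(0,9,15,14,12)
  step pc=3: xori  r0, r3, 8  regs=(0,9,15,14,12)
  step pc=4: xor  r3, r0, r0  regs=(0,9,15,0,12)
  step pc=5: bne  r1, r0, L9  cond=T  regs=(0,9,15,0,12)
  step pc=6: slt  r2, r3, r3  regs=(0,9,0,0,12)
  step pc=9: xor  r1, r4, r1  regs=(0,5,0,0,12)

8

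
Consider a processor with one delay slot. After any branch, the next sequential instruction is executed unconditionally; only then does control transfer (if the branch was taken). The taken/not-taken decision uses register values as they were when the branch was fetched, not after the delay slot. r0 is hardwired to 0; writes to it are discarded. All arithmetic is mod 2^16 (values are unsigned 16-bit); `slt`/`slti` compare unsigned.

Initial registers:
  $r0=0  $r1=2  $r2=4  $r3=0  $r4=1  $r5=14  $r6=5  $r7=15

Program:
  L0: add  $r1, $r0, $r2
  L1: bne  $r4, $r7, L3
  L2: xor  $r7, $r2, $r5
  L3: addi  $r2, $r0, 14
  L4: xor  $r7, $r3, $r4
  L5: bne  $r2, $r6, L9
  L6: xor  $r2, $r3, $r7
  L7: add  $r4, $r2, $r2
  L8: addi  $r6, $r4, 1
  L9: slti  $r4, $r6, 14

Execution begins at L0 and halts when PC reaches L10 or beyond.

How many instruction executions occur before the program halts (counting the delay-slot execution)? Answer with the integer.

8

  step pc=0: add  $r1, $r0, $r2  regs=(0,4,4,0,1,14,5,15)
  step pc=1: bne  $r4, $r7, L3  cond=T  regs=(0,4,4,0,1,14,5,15)
  step pc=2: xor  $r7, $r2, $r5  regs=(0,4,4,0,1,14,5,10)
  step pc=3: addi  $r2, $r0, 14  regs=(0,4,14,0,1,14,5,10)
  step pc=4: xor  $r7, $r3, $r4  regs=(0,4,14,0,1,14,5,1)
  step pc=5: bne  $r2, $r6, L9  cond=T  regs=(0,4,14,0,1,14,5,1)
  step pc=6: xor  $r2, $r3, $r7  regs=(0,4,1,0,1,14,5,1)
  step pc=9: slti  $r4, $r6, 14  regs=(0,4,1,0,1,14,5,1)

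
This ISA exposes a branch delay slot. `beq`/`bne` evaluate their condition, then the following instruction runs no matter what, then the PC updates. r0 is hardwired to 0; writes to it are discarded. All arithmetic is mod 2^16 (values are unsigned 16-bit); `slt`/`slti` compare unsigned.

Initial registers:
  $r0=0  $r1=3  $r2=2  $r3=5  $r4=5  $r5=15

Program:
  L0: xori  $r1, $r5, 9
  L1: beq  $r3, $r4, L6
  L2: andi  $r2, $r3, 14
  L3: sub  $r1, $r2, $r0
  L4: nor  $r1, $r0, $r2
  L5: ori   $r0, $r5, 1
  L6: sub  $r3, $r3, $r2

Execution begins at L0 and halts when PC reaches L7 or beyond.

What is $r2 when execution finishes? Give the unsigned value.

PC=0  xori  $r1, $r5, 9      | $r0=0 $r1=6 $r2=2 $r3=5 $r4=5 $r5=15
PC=1  beq  $r3, $r4, L6      | $r0=0 $r1=6 $r2=2 $r3=5 $r4=5 $r5=15  [TAKEN]
PC=2  andi  $r2, $r3, 14     | $r0=0 $r1=6 $r2=4 $r3=5 $r4=5 $r5=15
PC=6  sub  $r3, $r3, $r2     | $r0=0 $r1=6 $r2=4 $r3=1 $r4=5 $r5=15

4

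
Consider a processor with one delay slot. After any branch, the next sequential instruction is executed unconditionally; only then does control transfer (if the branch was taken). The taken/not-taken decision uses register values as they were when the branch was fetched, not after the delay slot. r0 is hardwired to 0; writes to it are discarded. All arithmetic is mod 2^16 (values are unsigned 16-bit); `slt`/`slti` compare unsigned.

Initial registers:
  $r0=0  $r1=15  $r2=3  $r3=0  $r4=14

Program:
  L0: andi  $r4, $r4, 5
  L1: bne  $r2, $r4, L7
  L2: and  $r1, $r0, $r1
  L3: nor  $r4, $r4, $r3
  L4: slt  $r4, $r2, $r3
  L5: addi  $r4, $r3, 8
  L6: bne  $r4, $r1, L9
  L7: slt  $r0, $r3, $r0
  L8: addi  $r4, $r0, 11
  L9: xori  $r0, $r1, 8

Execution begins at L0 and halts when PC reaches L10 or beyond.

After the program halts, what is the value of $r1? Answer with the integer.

0

  step pc=0: andi  $r4, $r4, 5  regs=(0,15,3,0,4)
  step pc=1: bne  $r2, $r4, L7  cond=T  regs=(0,15,3,0,4)
  step pc=2: and  $r1, $r0, $r1  regs=(0,0,3,0,4)
  step pc=7: slt  $r0, $r3, $r0  regs=(0,0,3,0,4)
  step pc=8: addi  $r4, $r0, 11  regs=(0,0,3,0,11)
  step pc=9: xori  $r0, $r1, 8  regs=(0,0,3,0,11)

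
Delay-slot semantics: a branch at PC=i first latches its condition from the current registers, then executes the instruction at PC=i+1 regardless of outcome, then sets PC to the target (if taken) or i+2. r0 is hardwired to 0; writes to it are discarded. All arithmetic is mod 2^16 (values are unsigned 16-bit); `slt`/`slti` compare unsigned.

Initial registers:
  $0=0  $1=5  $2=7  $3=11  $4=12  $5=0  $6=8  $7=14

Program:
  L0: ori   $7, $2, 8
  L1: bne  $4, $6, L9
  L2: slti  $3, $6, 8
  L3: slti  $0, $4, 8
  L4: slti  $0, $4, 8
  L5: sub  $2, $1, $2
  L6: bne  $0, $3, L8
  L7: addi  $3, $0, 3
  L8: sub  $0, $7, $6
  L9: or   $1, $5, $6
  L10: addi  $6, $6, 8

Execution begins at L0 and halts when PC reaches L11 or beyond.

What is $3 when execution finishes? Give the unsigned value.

[0] ori   $7, $2, 8  →  {$0:0, $1:5, $2:7, $3:11, $4:12, $5:0, $6:8, $7:15}
[1] bne  $4, $6, L9  →  {$0:0, $1:5, $2:7, $3:11, $4:12, $5:0, $6:8, $7:15}  ⟨branch taken⟩
[2] slti  $3, $6, 8  →  {$0:0, $1:5, $2:7, $3:0, $4:12, $5:0, $6:8, $7:15}
[9] or   $1, $5, $6  →  {$0:0, $1:8, $2:7, $3:0, $4:12, $5:0, $6:8, $7:15}
[10] addi  $6, $6, 8  →  {$0:0, $1:8, $2:7, $3:0, $4:12, $5:0, $6:16, $7:15}

0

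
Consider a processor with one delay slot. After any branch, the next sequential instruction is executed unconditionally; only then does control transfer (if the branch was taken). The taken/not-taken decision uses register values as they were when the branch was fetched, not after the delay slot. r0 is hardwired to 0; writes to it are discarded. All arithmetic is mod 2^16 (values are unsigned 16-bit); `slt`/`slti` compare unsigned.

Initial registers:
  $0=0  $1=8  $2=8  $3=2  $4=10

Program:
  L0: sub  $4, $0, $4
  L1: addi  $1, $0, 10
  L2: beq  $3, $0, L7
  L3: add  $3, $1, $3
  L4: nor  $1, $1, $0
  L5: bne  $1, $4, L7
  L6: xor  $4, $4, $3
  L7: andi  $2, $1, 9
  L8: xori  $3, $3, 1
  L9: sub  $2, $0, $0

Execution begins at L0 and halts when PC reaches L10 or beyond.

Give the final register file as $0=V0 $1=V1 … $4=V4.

PC=0  sub  $4, $0, $4        | $0=0 $1=8 $2=8 $3=2 $4=65526
PC=1  addi  $1, $0, 10       | $0=0 $1=10 $2=8 $3=2 $4=65526
PC=2  beq  $3, $0, L7        | $0=0 $1=10 $2=8 $3=2 $4=65526  [not taken]
PC=3  add  $3, $1, $3        | $0=0 $1=10 $2=8 $3=12 $4=65526
PC=4  nor  $1, $1, $0        | $0=0 $1=65525 $2=8 $3=12 $4=65526
PC=5  bne  $1, $4, L7        | $0=0 $1=65525 $2=8 $3=12 $4=65526  [TAKEN]
PC=6  xor  $4, $4, $3        | $0=0 $1=65525 $2=8 $3=12 $4=65530
PC=7  andi  $2, $1, 9        | $0=0 $1=65525 $2=1 $3=12 $4=65530
PC=8  xori  $3, $3, 1        | $0=0 $1=65525 $2=1 $3=13 $4=65530
PC=9  sub  $2, $0, $0        | $0=0 $1=65525 $2=0 $3=13 $4=65530

$0=0 $1=65525 $2=0 $3=13 $4=65530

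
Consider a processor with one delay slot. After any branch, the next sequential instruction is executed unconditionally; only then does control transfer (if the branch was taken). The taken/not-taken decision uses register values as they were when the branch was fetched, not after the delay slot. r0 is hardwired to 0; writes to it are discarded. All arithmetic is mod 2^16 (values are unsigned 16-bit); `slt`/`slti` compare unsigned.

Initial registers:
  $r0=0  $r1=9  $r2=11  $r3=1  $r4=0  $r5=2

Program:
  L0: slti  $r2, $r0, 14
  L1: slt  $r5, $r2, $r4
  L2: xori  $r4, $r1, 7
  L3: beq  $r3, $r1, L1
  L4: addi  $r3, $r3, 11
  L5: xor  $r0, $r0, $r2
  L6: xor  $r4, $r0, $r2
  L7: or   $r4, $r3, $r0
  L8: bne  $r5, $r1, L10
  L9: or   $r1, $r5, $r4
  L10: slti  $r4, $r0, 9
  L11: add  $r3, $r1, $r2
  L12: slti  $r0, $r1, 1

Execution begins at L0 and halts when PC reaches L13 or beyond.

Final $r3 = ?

PC=0  slti  $r2, $r0, 14     | $r0=0 $r1=9 $r2=1 $r3=1 $r4=0 $r5=2
PC=1  slt  $r5, $r2, $r4     | $r0=0 $r1=9 $r2=1 $r3=1 $r4=0 $r5=0
PC=2  xori  $r4, $r1, 7      | $r0=0 $r1=9 $r2=1 $r3=1 $r4=14 $r5=0
PC=3  beq  $r3, $r1, L1      | $r0=0 $r1=9 $r2=1 $r3=1 $r4=14 $r5=0  [not taken]
PC=4  addi  $r3, $r3, 11     | $r0=0 $r1=9 $r2=1 $r3=12 $r4=14 $r5=0
PC=5  xor  $r0, $r0, $r2     | $r0=0 $r1=9 $r2=1 $r3=12 $r4=14 $r5=0
PC=6  xor  $r4, $r0, $r2     | $r0=0 $r1=9 $r2=1 $r3=12 $r4=1 $r5=0
PC=7  or   $r4, $r3, $r0     | $r0=0 $r1=9 $r2=1 $r3=12 $r4=12 $r5=0
PC=8  bne  $r5, $r1, L10     | $r0=0 $r1=9 $r2=1 $r3=12 $r4=12 $r5=0  [TAKEN]
PC=9  or   $r1, $r5, $r4     | $r0=0 $r1=12 $r2=1 $r3=12 $r4=12 $r5=0
PC=10 slti  $r4, $r0, 9      | $r0=0 $r1=12 $r2=1 $r3=12 $r4=1 $r5=0
PC=11 add  $r3, $r1, $r2     | $r0=0 $r1=12 $r2=1 $r3=13 $r4=1 $r5=0
PC=12 slti  $r0, $r1, 1      | $r0=0 $r1=12 $r2=1 $r3=13 $r4=1 $r5=0

13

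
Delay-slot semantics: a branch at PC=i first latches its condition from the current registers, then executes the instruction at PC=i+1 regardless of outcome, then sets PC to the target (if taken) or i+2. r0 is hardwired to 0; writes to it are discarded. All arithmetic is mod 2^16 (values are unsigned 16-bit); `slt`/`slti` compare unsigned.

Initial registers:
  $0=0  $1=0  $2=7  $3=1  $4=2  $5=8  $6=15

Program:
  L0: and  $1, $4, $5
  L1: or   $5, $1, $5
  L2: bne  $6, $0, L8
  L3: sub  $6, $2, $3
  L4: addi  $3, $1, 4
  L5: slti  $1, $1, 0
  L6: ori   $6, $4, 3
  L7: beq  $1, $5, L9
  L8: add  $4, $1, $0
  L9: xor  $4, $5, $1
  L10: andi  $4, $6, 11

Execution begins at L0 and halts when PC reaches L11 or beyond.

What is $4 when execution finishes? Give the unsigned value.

2

#0 and  $1, $4, $5 ; 0/0/7/1/2/8/15
#1 or   $5, $1, $5 ; 0/0/7/1/2/8/15
#2 bne  $6, $0, L8 ; 0/0/7/1/2/8/15 ; →target
#3 sub  $6, $2, $3 ; 0/0/7/1/2/8/6
#8 add  $4, $1, $0 ; 0/0/7/1/0/8/6
#9 xor  $4, $5, $1 ; 0/0/7/1/8/8/6
#10 andi  $4, $6, 11 ; 0/0/7/1/2/8/6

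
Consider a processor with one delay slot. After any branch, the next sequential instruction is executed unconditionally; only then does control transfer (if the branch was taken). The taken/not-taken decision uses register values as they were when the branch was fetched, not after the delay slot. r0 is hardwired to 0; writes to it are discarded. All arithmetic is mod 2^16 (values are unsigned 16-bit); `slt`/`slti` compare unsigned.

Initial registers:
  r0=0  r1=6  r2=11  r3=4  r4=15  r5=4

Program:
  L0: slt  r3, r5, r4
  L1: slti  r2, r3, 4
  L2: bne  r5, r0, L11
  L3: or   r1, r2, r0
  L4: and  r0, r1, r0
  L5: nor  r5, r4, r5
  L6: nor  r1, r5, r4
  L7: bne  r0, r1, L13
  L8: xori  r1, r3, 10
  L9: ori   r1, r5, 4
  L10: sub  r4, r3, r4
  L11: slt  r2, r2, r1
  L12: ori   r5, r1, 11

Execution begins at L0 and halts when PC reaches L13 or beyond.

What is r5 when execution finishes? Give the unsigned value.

[0] slt  r3, r5, r4  →  {r0:0, r1:6, r2:11, r3:1, r4:15, r5:4}
[1] slti  r2, r3, 4  →  {r0:0, r1:6, r2:1, r3:1, r4:15, r5:4}
[2] bne  r5, r0, L11  →  {r0:0, r1:6, r2:1, r3:1, r4:15, r5:4}  ⟨branch taken⟩
[3] or   r1, r2, r0  →  {r0:0, r1:1, r2:1, r3:1, r4:15, r5:4}
[11] slt  r2, r2, r1  →  {r0:0, r1:1, r2:0, r3:1, r4:15, r5:4}
[12] ori   r5, r1, 11  →  {r0:0, r1:1, r2:0, r3:1, r4:15, r5:11}

11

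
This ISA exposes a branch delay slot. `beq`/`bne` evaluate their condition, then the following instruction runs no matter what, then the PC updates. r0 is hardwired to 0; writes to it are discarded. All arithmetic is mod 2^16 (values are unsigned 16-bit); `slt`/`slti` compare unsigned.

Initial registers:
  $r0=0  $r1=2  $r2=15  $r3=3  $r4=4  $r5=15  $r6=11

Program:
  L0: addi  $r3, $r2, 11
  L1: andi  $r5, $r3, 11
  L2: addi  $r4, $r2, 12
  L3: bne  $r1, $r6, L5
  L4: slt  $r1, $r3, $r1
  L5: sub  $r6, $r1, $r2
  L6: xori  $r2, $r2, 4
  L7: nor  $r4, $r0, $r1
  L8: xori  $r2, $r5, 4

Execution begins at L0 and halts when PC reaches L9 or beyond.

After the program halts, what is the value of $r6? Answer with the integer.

65521

#0 addi  $r3, $r2, 11 ; 0/2/15/26/4/15/11
#1 andi  $r5, $r3, 11 ; 0/2/15/26/4/10/11
#2 addi  $r4, $r2, 12 ; 0/2/15/26/27/10/11
#3 bne  $r1, $r6, L5 ; 0/2/15/26/27/10/11 ; →target
#4 slt  $r1, $r3, $r1 ; 0/0/15/26/27/10/11
#5 sub  $r6, $r1, $r2 ; 0/0/15/26/27/10/65521
#6 xori  $r2, $r2, 4 ; 0/0/11/26/27/10/65521
#7 nor  $r4, $r0, $r1 ; 0/0/11/26/65535/10/65521
#8 xori  $r2, $r5, 4 ; 0/0/14/26/65535/10/65521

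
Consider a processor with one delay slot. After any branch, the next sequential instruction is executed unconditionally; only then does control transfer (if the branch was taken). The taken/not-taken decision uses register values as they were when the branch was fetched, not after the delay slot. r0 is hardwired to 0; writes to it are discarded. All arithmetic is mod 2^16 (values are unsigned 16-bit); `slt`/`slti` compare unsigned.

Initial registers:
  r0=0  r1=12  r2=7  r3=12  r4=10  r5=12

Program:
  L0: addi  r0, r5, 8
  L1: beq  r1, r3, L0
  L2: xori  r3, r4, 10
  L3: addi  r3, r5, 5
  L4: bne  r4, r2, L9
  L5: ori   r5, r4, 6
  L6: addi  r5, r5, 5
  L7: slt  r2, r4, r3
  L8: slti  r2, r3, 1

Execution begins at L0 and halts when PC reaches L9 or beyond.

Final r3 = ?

17

[0] addi  r0, r5, 8  →  {r0:0, r1:12, r2:7, r3:12, r4:10, r5:12}
[1] beq  r1, r3, L0  →  {r0:0, r1:12, r2:7, r3:12, r4:10, r5:12}  ⟨branch taken⟩
[2] xori  r3, r4, 10  →  {r0:0, r1:12, r2:7, r3:0, r4:10, r5:12}
[0] addi  r0, r5, 8  →  {r0:0, r1:12, r2:7, r3:0, r4:10, r5:12}
[1] beq  r1, r3, L0  →  {r0:0, r1:12, r2:7, r3:0, r4:10, r5:12}  ⟨branch fallthrough⟩
[2] xori  r3, r4, 10  →  {r0:0, r1:12, r2:7, r3:0, r4:10, r5:12}
[3] addi  r3, r5, 5  →  {r0:0, r1:12, r2:7, r3:17, r4:10, r5:12}
[4] bne  r4, r2, L9  →  {r0:0, r1:12, r2:7, r3:17, r4:10, r5:12}  ⟨branch taken⟩
[5] ori   r5, r4, 6  →  {r0:0, r1:12, r2:7, r3:17, r4:10, r5:14}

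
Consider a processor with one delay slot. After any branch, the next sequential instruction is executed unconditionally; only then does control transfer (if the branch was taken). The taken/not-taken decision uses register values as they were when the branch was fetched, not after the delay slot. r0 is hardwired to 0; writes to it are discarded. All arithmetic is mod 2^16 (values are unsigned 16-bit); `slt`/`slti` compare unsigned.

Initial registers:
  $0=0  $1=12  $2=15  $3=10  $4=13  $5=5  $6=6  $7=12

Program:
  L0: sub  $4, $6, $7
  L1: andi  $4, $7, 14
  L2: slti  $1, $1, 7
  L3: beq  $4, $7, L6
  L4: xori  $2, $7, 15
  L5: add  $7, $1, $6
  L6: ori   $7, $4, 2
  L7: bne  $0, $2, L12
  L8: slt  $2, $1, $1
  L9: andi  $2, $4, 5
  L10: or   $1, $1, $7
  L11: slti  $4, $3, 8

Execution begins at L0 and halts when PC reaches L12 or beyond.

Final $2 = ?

0

  step pc=0: sub  $4, $6, $7  regs=(0,12,15,10,65530,5,6,12)
  step pc=1: andi  $4, $7, 14  regs=(0,12,15,10,12,5,6,12)
  step pc=2: slti  $1, $1, 7  regs=(0,0,15,10,12,5,6,12)
  step pc=3: beq  $4, $7, L6  cond=T  regs=(0,0,15,10,12,5,6,12)
  step pc=4: xori  $2, $7, 15  regs=(0,0,3,10,12,5,6,12)
  step pc=6: ori   $7, $4, 2  regs=(0,0,3,10,12,5,6,14)
  step pc=7: bne  $0, $2, L12  cond=T  regs=(0,0,3,10,12,5,6,14)
  step pc=8: slt  $2, $1, $1  regs=(0,0,0,10,12,5,6,14)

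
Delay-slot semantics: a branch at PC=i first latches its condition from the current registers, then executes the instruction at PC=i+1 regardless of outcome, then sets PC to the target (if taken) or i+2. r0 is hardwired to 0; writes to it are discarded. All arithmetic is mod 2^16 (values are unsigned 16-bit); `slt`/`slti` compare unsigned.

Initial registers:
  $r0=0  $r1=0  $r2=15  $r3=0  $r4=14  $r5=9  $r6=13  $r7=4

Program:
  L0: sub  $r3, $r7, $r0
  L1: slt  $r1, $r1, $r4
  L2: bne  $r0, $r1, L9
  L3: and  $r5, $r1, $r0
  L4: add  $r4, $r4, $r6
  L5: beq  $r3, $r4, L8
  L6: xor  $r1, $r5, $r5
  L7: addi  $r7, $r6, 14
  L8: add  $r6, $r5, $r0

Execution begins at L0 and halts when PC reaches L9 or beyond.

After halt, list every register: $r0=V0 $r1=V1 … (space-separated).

$r0=0 $r1=1 $r2=15 $r3=4 $r4=14 $r5=0 $r6=13 $r7=4

  step pc=0: sub  $r3, $r7, $r0  regs=(0,0,15,4,14,9,13,4)
  step pc=1: slt  $r1, $r1, $r4  regs=(0,1,15,4,14,9,13,4)
  step pc=2: bne  $r0, $r1, L9  cond=T  regs=(0,1,15,4,14,9,13,4)
  step pc=3: and  $r5, $r1, $r0  regs=(0,1,15,4,14,0,13,4)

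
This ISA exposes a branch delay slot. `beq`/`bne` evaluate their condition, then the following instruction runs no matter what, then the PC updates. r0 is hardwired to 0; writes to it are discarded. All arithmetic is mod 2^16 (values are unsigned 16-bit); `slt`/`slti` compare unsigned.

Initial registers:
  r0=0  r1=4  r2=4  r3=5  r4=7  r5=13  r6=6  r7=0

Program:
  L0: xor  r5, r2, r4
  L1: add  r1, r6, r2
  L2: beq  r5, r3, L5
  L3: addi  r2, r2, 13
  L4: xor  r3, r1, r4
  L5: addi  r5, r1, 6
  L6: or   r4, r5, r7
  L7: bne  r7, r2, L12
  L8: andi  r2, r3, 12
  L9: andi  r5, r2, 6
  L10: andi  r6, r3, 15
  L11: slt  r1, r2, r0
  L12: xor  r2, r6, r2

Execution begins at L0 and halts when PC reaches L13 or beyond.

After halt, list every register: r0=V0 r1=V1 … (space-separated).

r0=0 r1=10 r2=10 r3=13 r4=16 r5=16 r6=6 r7=0

[0] xor  r5, r2, r4  →  {r0:0, r1:4, r2:4, r3:5, r4:7, r5:3, r6:6, r7:0}
[1] add  r1, r6, r2  →  {r0:0, r1:10, r2:4, r3:5, r4:7, r5:3, r6:6, r7:0}
[2] beq  r5, r3, L5  →  {r0:0, r1:10, r2:4, r3:5, r4:7, r5:3, r6:6, r7:0}  ⟨branch fallthrough⟩
[3] addi  r2, r2, 13  →  {r0:0, r1:10, r2:17, r3:5, r4:7, r5:3, r6:6, r7:0}
[4] xor  r3, r1, r4  →  {r0:0, r1:10, r2:17, r3:13, r4:7, r5:3, r6:6, r7:0}
[5] addi  r5, r1, 6  →  {r0:0, r1:10, r2:17, r3:13, r4:7, r5:16, r6:6, r7:0}
[6] or   r4, r5, r7  →  {r0:0, r1:10, r2:17, r3:13, r4:16, r5:16, r6:6, r7:0}
[7] bne  r7, r2, L12  →  {r0:0, r1:10, r2:17, r3:13, r4:16, r5:16, r6:6, r7:0}  ⟨branch taken⟩
[8] andi  r2, r3, 12  →  {r0:0, r1:10, r2:12, r3:13, r4:16, r5:16, r6:6, r7:0}
[12] xor  r2, r6, r2  →  {r0:0, r1:10, r2:10, r3:13, r4:16, r5:16, r6:6, r7:0}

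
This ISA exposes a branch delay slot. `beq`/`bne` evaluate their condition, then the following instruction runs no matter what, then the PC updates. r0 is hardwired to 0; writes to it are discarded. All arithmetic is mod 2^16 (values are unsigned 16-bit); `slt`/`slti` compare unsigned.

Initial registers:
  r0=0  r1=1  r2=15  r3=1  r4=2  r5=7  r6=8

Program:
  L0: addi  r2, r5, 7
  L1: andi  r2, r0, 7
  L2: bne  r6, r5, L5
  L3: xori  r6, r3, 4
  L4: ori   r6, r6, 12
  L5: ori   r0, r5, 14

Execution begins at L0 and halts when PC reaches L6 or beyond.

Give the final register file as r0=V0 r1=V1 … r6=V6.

#0 addi  r2, r5, 7 ; 0/1/14/1/2/7/8
#1 andi  r2, r0, 7 ; 0/1/0/1/2/7/8
#2 bne  r6, r5, L5 ; 0/1/0/1/2/7/8 ; →target
#3 xori  r6, r3, 4 ; 0/1/0/1/2/7/5
#5 ori   r0, r5, 14 ; 0/1/0/1/2/7/5

r0=0 r1=1 r2=0 r3=1 r4=2 r5=7 r6=5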